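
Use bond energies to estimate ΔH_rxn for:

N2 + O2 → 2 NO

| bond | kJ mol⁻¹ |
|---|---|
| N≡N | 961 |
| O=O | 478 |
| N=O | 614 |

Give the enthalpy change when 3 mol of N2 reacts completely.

ΔH = +633 kJ

Bonds broken (reactants):
  N≡N: 1 × 961 = 961
  O=O: 1 × 478 = 478
  Σ(broken) = 1439 kJ
Bonds formed (products):
  N=O: 2 × 614 = 1228
  Σ(formed) = 1228 kJ
ΔH = Σ(broken) − Σ(formed) = 1439 − 1228 = +211 kJ
For 3× the reaction as written: 3 × (+211) = +633 kJ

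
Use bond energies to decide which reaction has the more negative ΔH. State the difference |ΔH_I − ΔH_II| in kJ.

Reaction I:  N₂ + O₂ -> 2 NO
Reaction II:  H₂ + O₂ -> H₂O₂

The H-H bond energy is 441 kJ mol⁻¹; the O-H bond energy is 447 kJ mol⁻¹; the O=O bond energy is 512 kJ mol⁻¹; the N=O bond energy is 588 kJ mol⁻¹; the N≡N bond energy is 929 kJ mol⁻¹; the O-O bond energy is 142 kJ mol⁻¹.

Reaction I:
  Bonds broken (reactants):
    N≡N: 1 × 929 = 929
    O=O: 1 × 512 = 512
    Σ(broken) = 1441 kJ
  Bonds formed (products):
    N=O: 2 × 588 = 1176
    Σ(formed) = 1176 kJ
  ΔH_I = 1441 − 1176 = +265 kJ
Reaction II:
  Bonds broken (reactants):
    H-H: 1 × 441 = 441
    O=O: 1 × 512 = 512
    Σ(broken) = 953 kJ
  Bonds formed (products):
    O-H: 2 × 447 = 894
    O-O: 1 × 142 = 142
    Σ(formed) = 1036 kJ
  ΔH_II = 953 − 1036 = −83 kJ
ΔH_I − ΔH_II = +348 kJ, so reaction II has the more negative ΔH; |ΔH_I − ΔH_II| = 348 kJ.

Reaction II, by 348 kJ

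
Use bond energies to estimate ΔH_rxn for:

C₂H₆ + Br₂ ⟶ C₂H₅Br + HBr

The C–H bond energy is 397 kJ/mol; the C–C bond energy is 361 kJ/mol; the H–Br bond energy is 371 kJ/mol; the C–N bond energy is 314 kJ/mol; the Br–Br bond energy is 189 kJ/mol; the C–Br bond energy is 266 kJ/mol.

ΔH ≈ −51 kJ

Bonds broken (reactants):
  Br–Br: 1 × 189 = 189
  C–C: 1 × 361 = 361
  C–H: 6 × 397 = 2382
  Σ(broken) = 2932 kJ
Bonds formed (products):
  C–Br: 1 × 266 = 266
  C–C: 1 × 361 = 361
  C–H: 5 × 397 = 1985
  H–Br: 1 × 371 = 371
  Σ(formed) = 2983 kJ
ΔH = Σ(broken) − Σ(formed) = 2932 − 2983 = −51 kJ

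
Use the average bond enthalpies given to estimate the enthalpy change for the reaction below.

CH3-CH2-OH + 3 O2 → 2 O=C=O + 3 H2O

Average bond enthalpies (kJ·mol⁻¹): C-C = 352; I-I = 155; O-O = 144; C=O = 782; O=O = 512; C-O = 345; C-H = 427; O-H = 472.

ΔH ≈ −1120 kJ

Bonds broken (reactants):
  C-C: 1 × 352 = 352
  C-H: 5 × 427 = 2135
  C-O: 1 × 345 = 345
  O-H: 1 × 472 = 472
  O=O: 3 × 512 = 1536
  Σ(broken) = 4840 kJ
Bonds formed (products):
  C=O: 4 × 782 = 3128
  O-H: 6 × 472 = 2832
  Σ(formed) = 5960 kJ
ΔH = Σ(broken) − Σ(formed) = 4840 − 5960 = −1120 kJ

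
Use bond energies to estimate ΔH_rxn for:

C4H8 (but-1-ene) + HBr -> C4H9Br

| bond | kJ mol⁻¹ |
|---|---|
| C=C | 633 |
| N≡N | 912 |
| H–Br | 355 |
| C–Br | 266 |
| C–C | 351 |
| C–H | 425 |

Bonds broken (reactants):
  C–C: 2 × 351 = 702
  C–H: 8 × 425 = 3400
  C=C: 1 × 633 = 633
  H–Br: 1 × 355 = 355
  Σ(broken) = 5090 kJ
Bonds formed (products):
  C–Br: 1 × 266 = 266
  C–C: 3 × 351 = 1053
  C–H: 9 × 425 = 3825
  Σ(formed) = 5144 kJ
ΔH = Σ(broken) − Σ(formed) = 5090 − 5144 = −54 kJ

ΔH ≈ −54 kJ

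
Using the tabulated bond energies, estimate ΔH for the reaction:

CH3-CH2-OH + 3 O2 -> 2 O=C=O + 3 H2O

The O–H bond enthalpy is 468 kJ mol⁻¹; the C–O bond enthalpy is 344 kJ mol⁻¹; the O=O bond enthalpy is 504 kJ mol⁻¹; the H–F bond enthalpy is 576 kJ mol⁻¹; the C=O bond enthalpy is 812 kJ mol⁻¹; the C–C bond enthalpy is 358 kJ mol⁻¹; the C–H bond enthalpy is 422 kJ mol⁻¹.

Bonds broken (reactants):
  C–C: 1 × 358 = 358
  C–H: 5 × 422 = 2110
  C–O: 1 × 344 = 344
  O–H: 1 × 468 = 468
  O=O: 3 × 504 = 1512
  Σ(broken) = 4792 kJ
Bonds formed (products):
  C=O: 4 × 812 = 3248
  O–H: 6 × 468 = 2808
  Σ(formed) = 6056 kJ
ΔH = Σ(broken) − Σ(formed) = 4792 − 6056 = −1264 kJ

ΔH ≈ −1264 kJ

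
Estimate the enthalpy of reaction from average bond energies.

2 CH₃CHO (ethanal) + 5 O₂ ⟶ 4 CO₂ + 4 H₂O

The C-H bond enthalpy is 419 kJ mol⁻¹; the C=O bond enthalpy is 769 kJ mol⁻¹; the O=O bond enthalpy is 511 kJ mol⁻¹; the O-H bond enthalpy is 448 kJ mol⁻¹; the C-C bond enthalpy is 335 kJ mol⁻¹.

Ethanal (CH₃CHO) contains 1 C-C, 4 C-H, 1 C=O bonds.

Bonds broken (reactants):
  C-C: 2 × 335 = 670
  C-H: 8 × 419 = 3352
  C=O: 2 × 769 = 1538
  O=O: 5 × 511 = 2555
  Σ(broken) = 8115 kJ
Bonds formed (products):
  C=O: 8 × 769 = 6152
  O-H: 8 × 448 = 3584
  Σ(formed) = 9736 kJ
ΔH = Σ(broken) − Σ(formed) = 8115 − 9736 = −1621 kJ

ΔH ≈ −1621 kJ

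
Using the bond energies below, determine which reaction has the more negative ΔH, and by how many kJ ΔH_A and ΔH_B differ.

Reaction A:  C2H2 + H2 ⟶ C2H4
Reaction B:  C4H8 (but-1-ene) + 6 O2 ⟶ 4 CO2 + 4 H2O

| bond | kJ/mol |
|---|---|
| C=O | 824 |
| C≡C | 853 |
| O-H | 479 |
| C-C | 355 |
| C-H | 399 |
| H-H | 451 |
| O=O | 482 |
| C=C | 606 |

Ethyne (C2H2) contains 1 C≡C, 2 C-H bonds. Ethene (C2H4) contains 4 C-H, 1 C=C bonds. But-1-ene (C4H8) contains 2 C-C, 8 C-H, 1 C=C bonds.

Reaction A:
  Bonds broken (reactants):
    C≡C: 1 × 853 = 853
    C-H: 2 × 399 = 798
    H-H: 1 × 451 = 451
    Σ(broken) = 2102 kJ
  Bonds formed (products):
    C-H: 4 × 399 = 1596
    C=C: 1 × 606 = 606
    Σ(formed) = 2202 kJ
  ΔH_A = 2102 − 2202 = −100 kJ
Reaction B:
  Bonds broken (reactants):
    C-C: 2 × 355 = 710
    C-H: 8 × 399 = 3192
    C=C: 1 × 606 = 606
    O=O: 6 × 482 = 2892
    Σ(broken) = 7400 kJ
  Bonds formed (products):
    C=O: 8 × 824 = 6592
    O-H: 8 × 479 = 3832
    Σ(formed) = 10424 kJ
  ΔH_B = 7400 − 10424 = −3024 kJ
ΔH_A − ΔH_B = +2924 kJ, so reaction B has the more negative ΔH; |ΔH_A − ΔH_B| = 2924 kJ.

Reaction B, by 2924 kJ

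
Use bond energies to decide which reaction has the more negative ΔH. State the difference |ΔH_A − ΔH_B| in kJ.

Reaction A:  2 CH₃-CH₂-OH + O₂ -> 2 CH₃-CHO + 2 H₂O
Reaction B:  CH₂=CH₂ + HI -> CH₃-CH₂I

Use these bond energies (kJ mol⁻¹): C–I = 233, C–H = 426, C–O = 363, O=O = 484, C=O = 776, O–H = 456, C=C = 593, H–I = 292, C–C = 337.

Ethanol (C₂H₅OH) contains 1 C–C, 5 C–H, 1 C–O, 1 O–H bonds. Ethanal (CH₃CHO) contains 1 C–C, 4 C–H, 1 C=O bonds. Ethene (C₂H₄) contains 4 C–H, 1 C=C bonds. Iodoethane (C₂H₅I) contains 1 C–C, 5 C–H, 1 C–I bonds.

Reaction A, by 291 kJ

Reaction A:
  Bonds broken (reactants):
    C–C: 2 × 337 = 674
    C–H: 10 × 426 = 4260
    C–O: 2 × 363 = 726
    O–H: 2 × 456 = 912
    O=O: 1 × 484 = 484
    Σ(broken) = 7056 kJ
  Bonds formed (products):
    C–C: 2 × 337 = 674
    C–H: 8 × 426 = 3408
    C=O: 2 × 776 = 1552
    O–H: 4 × 456 = 1824
    Σ(formed) = 7458 kJ
  ΔH_A = 7056 − 7458 = −402 kJ
Reaction B:
  Bonds broken (reactants):
    C–H: 4 × 426 = 1704
    C=C: 1 × 593 = 593
    H–I: 1 × 292 = 292
    Σ(broken) = 2589 kJ
  Bonds formed (products):
    C–C: 1 × 337 = 337
    C–H: 5 × 426 = 2130
    C–I: 1 × 233 = 233
    Σ(formed) = 2700 kJ
  ΔH_B = 2589 − 2700 = −111 kJ
ΔH_A − ΔH_B = −291 kJ, so reaction A has the more negative ΔH; |ΔH_A − ΔH_B| = 291 kJ.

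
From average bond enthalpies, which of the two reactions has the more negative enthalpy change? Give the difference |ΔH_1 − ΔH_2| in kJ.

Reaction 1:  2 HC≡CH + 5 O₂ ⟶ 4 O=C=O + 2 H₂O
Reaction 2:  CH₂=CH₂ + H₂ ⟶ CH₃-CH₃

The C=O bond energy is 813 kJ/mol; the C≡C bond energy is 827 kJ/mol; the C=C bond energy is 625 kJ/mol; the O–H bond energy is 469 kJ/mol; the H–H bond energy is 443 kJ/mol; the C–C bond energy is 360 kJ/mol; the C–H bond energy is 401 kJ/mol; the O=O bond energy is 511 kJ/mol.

Reaction 1, by 2473 kJ

Reaction 1:
  Bonds broken (reactants):
    C≡C: 2 × 827 = 1654
    C–H: 4 × 401 = 1604
    O=O: 5 × 511 = 2555
    Σ(broken) = 5813 kJ
  Bonds formed (products):
    C=O: 8 × 813 = 6504
    O–H: 4 × 469 = 1876
    Σ(formed) = 8380 kJ
  ΔH_1 = 5813 − 8380 = −2567 kJ
Reaction 2:
  Bonds broken (reactants):
    C–H: 4 × 401 = 1604
    C=C: 1 × 625 = 625
    H–H: 1 × 443 = 443
    Σ(broken) = 2672 kJ
  Bonds formed (products):
    C–C: 1 × 360 = 360
    C–H: 6 × 401 = 2406
    Σ(formed) = 2766 kJ
  ΔH_2 = 2672 − 2766 = −94 kJ
ΔH_1 − ΔH_2 = −2473 kJ, so reaction 1 has the more negative ΔH; |ΔH_1 − ΔH_2| = 2473 kJ.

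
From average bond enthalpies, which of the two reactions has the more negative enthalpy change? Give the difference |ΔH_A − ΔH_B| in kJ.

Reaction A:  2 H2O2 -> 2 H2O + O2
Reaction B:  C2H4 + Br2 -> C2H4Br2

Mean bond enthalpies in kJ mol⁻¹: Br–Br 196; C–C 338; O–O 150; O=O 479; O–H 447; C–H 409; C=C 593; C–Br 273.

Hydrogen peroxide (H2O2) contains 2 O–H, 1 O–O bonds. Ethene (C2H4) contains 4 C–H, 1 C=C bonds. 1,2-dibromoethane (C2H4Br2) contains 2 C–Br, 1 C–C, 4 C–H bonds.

Reaction A:
  Bonds broken (reactants):
    O–H: 4 × 447 = 1788
    O–O: 2 × 150 = 300
    Σ(broken) = 2088 kJ
  Bonds formed (products):
    O–H: 4 × 447 = 1788
    O=O: 1 × 479 = 479
    Σ(formed) = 2267 kJ
  ΔH_A = 2088 − 2267 = −179 kJ
Reaction B:
  Bonds broken (reactants):
    Br–Br: 1 × 196 = 196
    C–H: 4 × 409 = 1636
    C=C: 1 × 593 = 593
    Σ(broken) = 2425 kJ
  Bonds formed (products):
    C–Br: 2 × 273 = 546
    C–C: 1 × 338 = 338
    C–H: 4 × 409 = 1636
    Σ(formed) = 2520 kJ
  ΔH_B = 2425 − 2520 = −95 kJ
ΔH_A − ΔH_B = −84 kJ, so reaction A has the more negative ΔH; |ΔH_A − ΔH_B| = 84 kJ.

Reaction A, by 84 kJ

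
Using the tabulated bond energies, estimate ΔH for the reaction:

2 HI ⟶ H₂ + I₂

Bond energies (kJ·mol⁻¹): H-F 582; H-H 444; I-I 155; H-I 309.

ΔH ≈ +19 kJ

Bonds broken (reactants):
  H-I: 2 × 309 = 618
  Σ(broken) = 618 kJ
Bonds formed (products):
  H-H: 1 × 444 = 444
  I-I: 1 × 155 = 155
  Σ(formed) = 599 kJ
ΔH = Σ(broken) − Σ(formed) = 618 − 599 = +19 kJ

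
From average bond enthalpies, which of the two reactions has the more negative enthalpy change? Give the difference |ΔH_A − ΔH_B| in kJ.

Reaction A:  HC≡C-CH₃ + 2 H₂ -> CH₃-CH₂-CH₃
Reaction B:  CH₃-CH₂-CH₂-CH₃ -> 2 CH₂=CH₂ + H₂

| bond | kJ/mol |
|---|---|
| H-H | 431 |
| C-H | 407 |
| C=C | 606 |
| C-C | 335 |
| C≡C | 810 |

Reaction A:
  Bonds broken (reactants):
    C≡C: 1 × 810 = 810
    C-C: 1 × 335 = 335
    C-H: 4 × 407 = 1628
    H-H: 2 × 431 = 862
    Σ(broken) = 3635 kJ
  Bonds formed (products):
    C-C: 2 × 335 = 670
    C-H: 8 × 407 = 3256
    Σ(formed) = 3926 kJ
  ΔH_A = 3635 − 3926 = −291 kJ
Reaction B:
  Bonds broken (reactants):
    C-C: 3 × 335 = 1005
    C-H: 10 × 407 = 4070
    Σ(broken) = 5075 kJ
  Bonds formed (products):
    C-H: 8 × 407 = 3256
    C=C: 2 × 606 = 1212
    H-H: 1 × 431 = 431
    Σ(formed) = 4899 kJ
  ΔH_B = 5075 − 4899 = +176 kJ
ΔH_A − ΔH_B = −467 kJ, so reaction A has the more negative ΔH; |ΔH_A − ΔH_B| = 467 kJ.

Reaction A, by 467 kJ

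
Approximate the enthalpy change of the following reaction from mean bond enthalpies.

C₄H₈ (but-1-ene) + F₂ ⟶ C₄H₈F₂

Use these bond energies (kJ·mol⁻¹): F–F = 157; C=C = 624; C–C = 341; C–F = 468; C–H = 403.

Bonds broken (reactants):
  C–C: 2 × 341 = 682
  C–H: 8 × 403 = 3224
  C=C: 1 × 624 = 624
  F–F: 1 × 157 = 157
  Σ(broken) = 4687 kJ
Bonds formed (products):
  C–C: 3 × 341 = 1023
  C–F: 2 × 468 = 936
  C–H: 8 × 403 = 3224
  Σ(formed) = 5183 kJ
ΔH = Σ(broken) − Σ(formed) = 4687 − 5183 = −496 kJ

ΔH ≈ −496 kJ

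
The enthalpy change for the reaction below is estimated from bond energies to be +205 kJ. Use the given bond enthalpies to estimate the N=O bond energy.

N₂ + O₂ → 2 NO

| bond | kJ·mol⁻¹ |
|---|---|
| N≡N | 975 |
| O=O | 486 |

Let D be the N=O bond energy.
Σ(broken) = 1×975 + 1×486 = 1461
Σ(formed) = 2×D = 2D
ΔH = Σ(broken) − Σ(formed) = (1461) − (2D) = +1461 − 2D
Setting this equal to +205 kJ gives 2D = 1256, so D = 628 kJ/mol.

D(N=O) ≈ 628 kJ/mol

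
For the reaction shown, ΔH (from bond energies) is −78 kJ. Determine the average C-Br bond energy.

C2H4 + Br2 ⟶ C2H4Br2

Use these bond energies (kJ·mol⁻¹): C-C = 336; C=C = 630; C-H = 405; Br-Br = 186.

D(C-Br) ≈ 279 kJ/mol

Let D be the C-Br bond energy.
Σ(broken) = 1×186 + 4×405 + 1×630 = 2436
Σ(formed) = 2×D + 1×336 + 4×405 = 1956 + 2D
ΔH = Σ(broken) − Σ(formed) = (2436) − (1956 + 2D) = +480 − 2D
Setting this equal to −78 kJ gives 2D = 558, so D = 279 kJ/mol.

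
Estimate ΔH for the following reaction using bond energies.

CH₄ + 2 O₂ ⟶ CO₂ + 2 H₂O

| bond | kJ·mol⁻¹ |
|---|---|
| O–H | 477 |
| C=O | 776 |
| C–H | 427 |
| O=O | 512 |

Bonds broken (reactants):
  C–H: 4 × 427 = 1708
  O=O: 2 × 512 = 1024
  Σ(broken) = 2732 kJ
Bonds formed (products):
  C=O: 2 × 776 = 1552
  O–H: 4 × 477 = 1908
  Σ(formed) = 3460 kJ
ΔH = Σ(broken) − Σ(formed) = 2732 − 3460 = −728 kJ

ΔH ≈ −728 kJ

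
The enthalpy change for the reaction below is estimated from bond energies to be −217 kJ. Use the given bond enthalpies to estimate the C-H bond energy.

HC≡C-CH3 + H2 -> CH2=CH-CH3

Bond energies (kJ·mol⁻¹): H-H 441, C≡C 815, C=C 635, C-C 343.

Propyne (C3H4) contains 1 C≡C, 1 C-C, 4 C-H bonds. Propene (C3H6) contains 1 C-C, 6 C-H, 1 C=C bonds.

Let D be the C-H bond energy.
Σ(broken) = 1×815 + 1×343 + 4×D + 1×441 = 1599 + 4D
Σ(formed) = 1×343 + 6×D + 1×635 = 978 + 6D
ΔH = Σ(broken) − Σ(formed) = (1599 + 4D) − (978 + 6D) = +621 − 2D
Setting this equal to −217 kJ gives 2D = 838, so D = 419 kJ/mol.

D(C-H) ≈ 419 kJ/mol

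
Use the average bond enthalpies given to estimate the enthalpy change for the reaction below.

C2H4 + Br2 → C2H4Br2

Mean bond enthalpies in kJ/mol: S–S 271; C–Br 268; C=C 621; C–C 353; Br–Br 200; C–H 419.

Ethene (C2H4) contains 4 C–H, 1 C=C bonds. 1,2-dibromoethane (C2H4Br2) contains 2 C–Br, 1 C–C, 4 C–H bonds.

Bonds broken (reactants):
  Br–Br: 1 × 200 = 200
  C–H: 4 × 419 = 1676
  C=C: 1 × 621 = 621
  Σ(broken) = 2497 kJ
Bonds formed (products):
  C–Br: 2 × 268 = 536
  C–C: 1 × 353 = 353
  C–H: 4 × 419 = 1676
  Σ(formed) = 2565 kJ
ΔH = Σ(broken) − Σ(formed) = 2497 − 2565 = −68 kJ

ΔH ≈ −68 kJ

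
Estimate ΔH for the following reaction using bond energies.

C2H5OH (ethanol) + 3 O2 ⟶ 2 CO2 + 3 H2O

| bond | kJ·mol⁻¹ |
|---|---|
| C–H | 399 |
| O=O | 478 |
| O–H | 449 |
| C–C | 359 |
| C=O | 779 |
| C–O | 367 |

ΔH ≈ −1206 kJ

Bonds broken (reactants):
  C–C: 1 × 359 = 359
  C–H: 5 × 399 = 1995
  C–O: 1 × 367 = 367
  O–H: 1 × 449 = 449
  O=O: 3 × 478 = 1434
  Σ(broken) = 4604 kJ
Bonds formed (products):
  C=O: 4 × 779 = 3116
  O–H: 6 × 449 = 2694
  Σ(formed) = 5810 kJ
ΔH = Σ(broken) − Σ(formed) = 4604 − 5810 = −1206 kJ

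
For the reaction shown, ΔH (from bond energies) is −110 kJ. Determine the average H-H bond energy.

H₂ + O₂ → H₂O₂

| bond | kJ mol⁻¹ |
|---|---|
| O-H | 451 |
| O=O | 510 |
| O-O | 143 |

Let D be the H-H bond energy.
Σ(broken) = 1×D + 1×510 = 510 + D
Σ(formed) = 2×451 + 1×143 = 1045
ΔH = Σ(broken) − Σ(formed) = (510 + D) − (1045) = −535 + D
Setting this equal to −110 kJ gives D = 425 kJ/mol.

D(H-H) ≈ 425 kJ/mol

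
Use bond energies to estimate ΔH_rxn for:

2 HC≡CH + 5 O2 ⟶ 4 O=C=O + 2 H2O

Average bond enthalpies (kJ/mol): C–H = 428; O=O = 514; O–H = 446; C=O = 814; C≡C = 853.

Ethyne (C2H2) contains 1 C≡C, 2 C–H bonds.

ΔH ≈ −2308 kJ

Bonds broken (reactants):
  C≡C: 2 × 853 = 1706
  C–H: 4 × 428 = 1712
  O=O: 5 × 514 = 2570
  Σ(broken) = 5988 kJ
Bonds formed (products):
  C=O: 8 × 814 = 6512
  O–H: 4 × 446 = 1784
  Σ(formed) = 8296 kJ
ΔH = Σ(broken) − Σ(formed) = 5988 − 8296 = −2308 kJ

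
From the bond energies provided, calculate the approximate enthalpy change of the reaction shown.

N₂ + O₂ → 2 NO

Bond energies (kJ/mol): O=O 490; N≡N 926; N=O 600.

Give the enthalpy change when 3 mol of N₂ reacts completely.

Bonds broken (reactants):
  N≡N: 1 × 926 = 926
  O=O: 1 × 490 = 490
  Σ(broken) = 1416 kJ
Bonds formed (products):
  N=O: 2 × 600 = 1200
  Σ(formed) = 1200 kJ
ΔH = Σ(broken) − Σ(formed) = 1416 − 1200 = +216 kJ
For 3× the reaction as written: 3 × (+216) = +648 kJ

ΔH = +648 kJ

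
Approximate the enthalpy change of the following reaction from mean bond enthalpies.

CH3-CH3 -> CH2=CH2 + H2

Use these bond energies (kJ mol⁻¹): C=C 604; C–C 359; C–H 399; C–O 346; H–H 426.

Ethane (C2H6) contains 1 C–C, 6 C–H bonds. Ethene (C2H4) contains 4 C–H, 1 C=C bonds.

ΔH ≈ +127 kJ

Bonds broken (reactants):
  C–C: 1 × 359 = 359
  C–H: 6 × 399 = 2394
  Σ(broken) = 2753 kJ
Bonds formed (products):
  C–H: 4 × 399 = 1596
  C=C: 1 × 604 = 604
  H–H: 1 × 426 = 426
  Σ(formed) = 2626 kJ
ΔH = Σ(broken) − Σ(formed) = 2753 − 2626 = +127 kJ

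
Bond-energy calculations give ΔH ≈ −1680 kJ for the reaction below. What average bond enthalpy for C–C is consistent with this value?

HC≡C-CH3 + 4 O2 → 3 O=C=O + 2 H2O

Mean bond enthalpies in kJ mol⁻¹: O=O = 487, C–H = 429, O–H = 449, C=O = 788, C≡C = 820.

D(C–C) ≈ 360 kJ/mol

Let D be the C–C bond energy.
Σ(broken) = 1×820 + 1×D + 4×429 + 4×487 = 4484 + D
Σ(formed) = 6×788 + 4×449 = 6524
ΔH = Σ(broken) − Σ(formed) = (4484 + D) − (6524) = −2040 + D
Setting this equal to −1680 kJ gives D = 360 kJ/mol.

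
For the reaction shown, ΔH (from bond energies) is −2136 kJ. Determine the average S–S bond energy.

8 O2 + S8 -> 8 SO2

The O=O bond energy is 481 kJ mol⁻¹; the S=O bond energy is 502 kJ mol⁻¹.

D(S–S) ≈ 256 kJ/mol

Let D be the S–S bond energy.
Σ(broken) = 8×481 + 8×D = 3848 + 8D
Σ(formed) = 16×502 = 8032
ΔH = Σ(broken) − Σ(formed) = (3848 + 8D) − (8032) = −4184 + 8D
Setting this equal to −2136 kJ gives 8D = 2048, so D = 256 kJ/mol.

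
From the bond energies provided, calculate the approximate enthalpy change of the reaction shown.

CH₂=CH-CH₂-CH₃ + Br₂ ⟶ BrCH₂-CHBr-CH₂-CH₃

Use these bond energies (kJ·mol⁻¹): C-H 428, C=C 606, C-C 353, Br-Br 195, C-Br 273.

Bonds broken (reactants):
  Br-Br: 1 × 195 = 195
  C-C: 2 × 353 = 706
  C-H: 8 × 428 = 3424
  C=C: 1 × 606 = 606
  Σ(broken) = 4931 kJ
Bonds formed (products):
  C-Br: 2 × 273 = 546
  C-C: 3 × 353 = 1059
  C-H: 8 × 428 = 3424
  Σ(formed) = 5029 kJ
ΔH = Σ(broken) − Σ(formed) = 4931 − 5029 = −98 kJ

ΔH ≈ −98 kJ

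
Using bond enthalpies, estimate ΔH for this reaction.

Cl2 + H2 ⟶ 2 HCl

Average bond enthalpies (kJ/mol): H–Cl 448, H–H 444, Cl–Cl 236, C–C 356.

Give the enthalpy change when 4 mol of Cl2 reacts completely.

ΔH = −864 kJ

Bonds broken (reactants):
  Cl–Cl: 1 × 236 = 236
  H–H: 1 × 444 = 444
  Σ(broken) = 680 kJ
Bonds formed (products):
  H–Cl: 2 × 448 = 896
  Σ(formed) = 896 kJ
ΔH = Σ(broken) − Σ(formed) = 680 − 896 = −216 kJ
For 4× the reaction as written: 4 × (−216) = −864 kJ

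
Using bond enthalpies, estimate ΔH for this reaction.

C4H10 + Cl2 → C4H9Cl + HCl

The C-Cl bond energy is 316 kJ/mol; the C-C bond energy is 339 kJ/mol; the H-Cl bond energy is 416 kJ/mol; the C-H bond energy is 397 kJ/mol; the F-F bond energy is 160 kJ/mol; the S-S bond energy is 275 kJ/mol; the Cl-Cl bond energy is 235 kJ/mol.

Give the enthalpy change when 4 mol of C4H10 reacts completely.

Bonds broken (reactants):
  C-C: 3 × 339 = 1017
  C-H: 10 × 397 = 3970
  Cl-Cl: 1 × 235 = 235
  Σ(broken) = 5222 kJ
Bonds formed (products):
  C-C: 3 × 339 = 1017
  C-Cl: 1 × 316 = 316
  C-H: 9 × 397 = 3573
  H-Cl: 1 × 416 = 416
  Σ(formed) = 5322 kJ
ΔH = Σ(broken) − Σ(formed) = 5222 − 5322 = −100 kJ
For 4× the reaction as written: 4 × (−100) = −400 kJ

ΔH = −400 kJ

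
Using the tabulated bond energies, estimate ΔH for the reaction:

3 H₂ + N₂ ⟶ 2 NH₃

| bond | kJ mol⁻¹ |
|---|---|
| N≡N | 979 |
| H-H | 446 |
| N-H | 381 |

Bonds broken (reactants):
  H-H: 3 × 446 = 1338
  N≡N: 1 × 979 = 979
  Σ(broken) = 2317 kJ
Bonds formed (products):
  N-H: 6 × 381 = 2286
  Σ(formed) = 2286 kJ
ΔH = Σ(broken) − Σ(formed) = 2317 − 2286 = +31 kJ

ΔH ≈ +31 kJ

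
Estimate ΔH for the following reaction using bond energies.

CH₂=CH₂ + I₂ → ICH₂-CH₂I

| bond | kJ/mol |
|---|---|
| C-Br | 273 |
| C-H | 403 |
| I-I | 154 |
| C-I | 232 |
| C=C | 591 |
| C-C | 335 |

Bonds broken (reactants):
  C-H: 4 × 403 = 1612
  C=C: 1 × 591 = 591
  I-I: 1 × 154 = 154
  Σ(broken) = 2357 kJ
Bonds formed (products):
  C-C: 1 × 335 = 335
  C-H: 4 × 403 = 1612
  C-I: 2 × 232 = 464
  Σ(formed) = 2411 kJ
ΔH = Σ(broken) − Σ(formed) = 2357 − 2411 = −54 kJ

ΔH ≈ −54 kJ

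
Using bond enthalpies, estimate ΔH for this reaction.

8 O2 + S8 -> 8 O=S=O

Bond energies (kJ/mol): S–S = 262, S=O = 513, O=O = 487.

Bonds broken (reactants):
  O=O: 8 × 487 = 3896
  S–S: 8 × 262 = 2096
  Σ(broken) = 5992 kJ
Bonds formed (products):
  S=O: 16 × 513 = 8208
  Σ(formed) = 8208 kJ
ΔH = Σ(broken) − Σ(formed) = 5992 − 8208 = −2216 kJ

ΔH ≈ −2216 kJ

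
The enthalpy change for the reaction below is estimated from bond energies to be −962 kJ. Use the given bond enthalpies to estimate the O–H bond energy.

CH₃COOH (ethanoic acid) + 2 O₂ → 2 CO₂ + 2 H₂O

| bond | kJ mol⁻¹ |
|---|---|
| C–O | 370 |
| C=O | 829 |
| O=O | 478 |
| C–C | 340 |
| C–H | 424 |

Let D be the O–H bond energy.
Σ(broken) = 1×340 + 3×424 + 1×370 + 1×829 + 1×D + 2×478 = 3767 + D
Σ(formed) = 4×829 + 4×D = 3316 + 4D
ΔH = Σ(broken) − Σ(formed) = (3767 + D) − (3316 + 4D) = +451 − 3D
Setting this equal to −962 kJ gives 3D = 1413, so D = 471 kJ/mol.

D(O–H) ≈ 471 kJ/mol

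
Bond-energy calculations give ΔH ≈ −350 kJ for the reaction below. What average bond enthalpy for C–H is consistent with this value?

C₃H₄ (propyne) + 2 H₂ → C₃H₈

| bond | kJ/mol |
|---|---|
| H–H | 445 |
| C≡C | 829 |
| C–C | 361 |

D(C–H) ≈ 427 kJ/mol

Let D be the C–H bond energy.
Σ(broken) = 1×829 + 1×361 + 4×D + 2×445 = 2080 + 4D
Σ(formed) = 2×361 + 8×D = 722 + 8D
ΔH = Σ(broken) − Σ(formed) = (2080 + 4D) − (722 + 8D) = +1358 − 4D
Setting this equal to −350 kJ gives 4D = 1708, so D = 427 kJ/mol.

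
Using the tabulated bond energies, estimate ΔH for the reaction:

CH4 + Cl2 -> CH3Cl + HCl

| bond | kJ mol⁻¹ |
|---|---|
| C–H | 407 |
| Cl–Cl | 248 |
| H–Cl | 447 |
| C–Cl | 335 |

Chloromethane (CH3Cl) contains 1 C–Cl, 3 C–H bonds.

Bonds broken (reactants):
  C–H: 4 × 407 = 1628
  Cl–Cl: 1 × 248 = 248
  Σ(broken) = 1876 kJ
Bonds formed (products):
  C–Cl: 1 × 335 = 335
  C–H: 3 × 407 = 1221
  H–Cl: 1 × 447 = 447
  Σ(formed) = 2003 kJ
ΔH = Σ(broken) − Σ(formed) = 1876 − 2003 = −127 kJ

ΔH ≈ −127 kJ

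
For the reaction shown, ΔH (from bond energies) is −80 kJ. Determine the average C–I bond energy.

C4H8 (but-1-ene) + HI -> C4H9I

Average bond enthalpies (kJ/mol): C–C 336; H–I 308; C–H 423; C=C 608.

D(C–I) ≈ 237 kJ/mol

Let D be the C–I bond energy.
Σ(broken) = 2×336 + 8×423 + 1×608 + 1×308 = 4972
Σ(formed) = 3×336 + 9×423 + 1×D = 4815 + D
ΔH = Σ(broken) − Σ(formed) = (4972) − (4815 + D) = +157 − D
Setting this equal to −80 kJ gives D = 237 kJ/mol.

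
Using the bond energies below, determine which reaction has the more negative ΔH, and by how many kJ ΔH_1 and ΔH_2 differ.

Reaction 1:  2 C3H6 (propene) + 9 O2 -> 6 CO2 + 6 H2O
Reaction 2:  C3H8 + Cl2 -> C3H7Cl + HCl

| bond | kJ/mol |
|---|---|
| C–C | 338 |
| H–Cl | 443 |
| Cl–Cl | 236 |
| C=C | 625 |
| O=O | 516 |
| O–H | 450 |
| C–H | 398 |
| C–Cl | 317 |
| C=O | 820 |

Reaction 1, by 3768 kJ

Reaction 1:
  Bonds broken (reactants):
    C–C: 2 × 338 = 676
    C–H: 12 × 398 = 4776
    C=C: 2 × 625 = 1250
    O=O: 9 × 516 = 4644
    Σ(broken) = 11346 kJ
  Bonds formed (products):
    C=O: 12 × 820 = 9840
    O–H: 12 × 450 = 5400
    Σ(formed) = 15240 kJ
  ΔH_1 = 11346 − 15240 = −3894 kJ
Reaction 2:
  Bonds broken (reactants):
    C–C: 2 × 338 = 676
    C–H: 8 × 398 = 3184
    Cl–Cl: 1 × 236 = 236
    Σ(broken) = 4096 kJ
  Bonds formed (products):
    C–C: 2 × 338 = 676
    C–Cl: 1 × 317 = 317
    C–H: 7 × 398 = 2786
    H–Cl: 1 × 443 = 443
    Σ(formed) = 4222 kJ
  ΔH_2 = 4096 − 4222 = −126 kJ
ΔH_1 − ΔH_2 = −3768 kJ, so reaction 1 has the more negative ΔH; |ΔH_1 − ΔH_2| = 3768 kJ.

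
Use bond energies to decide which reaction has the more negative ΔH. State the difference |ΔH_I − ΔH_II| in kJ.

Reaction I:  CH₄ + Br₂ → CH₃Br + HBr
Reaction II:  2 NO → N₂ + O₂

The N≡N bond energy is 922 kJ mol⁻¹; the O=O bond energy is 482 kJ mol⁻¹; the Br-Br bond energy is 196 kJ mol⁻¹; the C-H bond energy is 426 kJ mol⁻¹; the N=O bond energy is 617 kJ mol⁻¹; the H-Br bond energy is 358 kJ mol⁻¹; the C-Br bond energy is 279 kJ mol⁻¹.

Reaction I:
  Bonds broken (reactants):
    Br-Br: 1 × 196 = 196
    C-H: 4 × 426 = 1704
    Σ(broken) = 1900 kJ
  Bonds formed (products):
    C-Br: 1 × 279 = 279
    C-H: 3 × 426 = 1278
    H-Br: 1 × 358 = 358
    Σ(formed) = 1915 kJ
  ΔH_I = 1900 − 1915 = −15 kJ
Reaction II:
  Bonds broken (reactants):
    N=O: 2 × 617 = 1234
    Σ(broken) = 1234 kJ
  Bonds formed (products):
    N≡N: 1 × 922 = 922
    O=O: 1 × 482 = 482
    Σ(formed) = 1404 kJ
  ΔH_II = 1234 − 1404 = −170 kJ
ΔH_I − ΔH_II = +155 kJ, so reaction II has the more negative ΔH; |ΔH_I − ΔH_II| = 155 kJ.

Reaction II, by 155 kJ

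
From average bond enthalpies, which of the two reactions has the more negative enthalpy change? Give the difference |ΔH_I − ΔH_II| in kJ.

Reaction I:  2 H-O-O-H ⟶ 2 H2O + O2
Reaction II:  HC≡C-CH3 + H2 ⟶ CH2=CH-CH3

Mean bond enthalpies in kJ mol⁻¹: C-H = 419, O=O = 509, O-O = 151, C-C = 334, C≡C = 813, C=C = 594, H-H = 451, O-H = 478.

Reaction I, by 39 kJ

Reaction I:
  Bonds broken (reactants):
    O-H: 4 × 478 = 1912
    O-O: 2 × 151 = 302
    Σ(broken) = 2214 kJ
  Bonds formed (products):
    O-H: 4 × 478 = 1912
    O=O: 1 × 509 = 509
    Σ(formed) = 2421 kJ
  ΔH_I = 2214 − 2421 = −207 kJ
Reaction II:
  Bonds broken (reactants):
    C≡C: 1 × 813 = 813
    C-C: 1 × 334 = 334
    C-H: 4 × 419 = 1676
    H-H: 1 × 451 = 451
    Σ(broken) = 3274 kJ
  Bonds formed (products):
    C-C: 1 × 334 = 334
    C-H: 6 × 419 = 2514
    C=C: 1 × 594 = 594
    Σ(formed) = 3442 kJ
  ΔH_II = 3274 − 3442 = −168 kJ
ΔH_I − ΔH_II = −39 kJ, so reaction I has the more negative ΔH; |ΔH_I − ΔH_II| = 39 kJ.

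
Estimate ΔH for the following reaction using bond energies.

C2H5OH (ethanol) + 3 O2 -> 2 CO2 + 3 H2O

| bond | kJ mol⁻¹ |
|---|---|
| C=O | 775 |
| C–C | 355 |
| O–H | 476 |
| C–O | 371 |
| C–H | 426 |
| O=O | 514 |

Bonds broken (reactants):
  C–C: 1 × 355 = 355
  C–H: 5 × 426 = 2130
  C–O: 1 × 371 = 371
  O–H: 1 × 476 = 476
  O=O: 3 × 514 = 1542
  Σ(broken) = 4874 kJ
Bonds formed (products):
  C=O: 4 × 775 = 3100
  O–H: 6 × 476 = 2856
  Σ(formed) = 5956 kJ
ΔH = Σ(broken) − Σ(formed) = 4874 − 5956 = −1082 kJ

ΔH ≈ −1082 kJ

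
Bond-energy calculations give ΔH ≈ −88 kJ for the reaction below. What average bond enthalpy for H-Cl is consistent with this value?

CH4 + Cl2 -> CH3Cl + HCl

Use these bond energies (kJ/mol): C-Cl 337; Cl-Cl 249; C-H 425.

D(H-Cl) ≈ 425 kJ/mol

Let D be the H-Cl bond energy.
Σ(broken) = 4×425 + 1×249 = 1949
Σ(formed) = 1×337 + 3×425 + 1×D = 1612 + D
ΔH = Σ(broken) − Σ(formed) = (1949) − (1612 + D) = +337 − D
Setting this equal to −88 kJ gives D = 425 kJ/mol.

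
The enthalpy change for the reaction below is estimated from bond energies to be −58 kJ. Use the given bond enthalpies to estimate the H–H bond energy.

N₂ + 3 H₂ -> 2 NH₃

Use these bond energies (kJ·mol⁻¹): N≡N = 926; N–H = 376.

Let D be the H–H bond energy.
Σ(broken) = 3×D + 1×926 = 926 + 3D
Σ(formed) = 6×376 = 2256
ΔH = Σ(broken) − Σ(formed) = (926 + 3D) − (2256) = −1330 + 3D
Setting this equal to −58 kJ gives 3D = 1272, so D = 424 kJ/mol.

D(H–H) ≈ 424 kJ/mol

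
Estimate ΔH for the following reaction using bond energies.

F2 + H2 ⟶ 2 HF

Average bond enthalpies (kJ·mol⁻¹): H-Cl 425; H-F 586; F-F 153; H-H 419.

ΔH ≈ −600 kJ

Bonds broken (reactants):
  F-F: 1 × 153 = 153
  H-H: 1 × 419 = 419
  Σ(broken) = 572 kJ
Bonds formed (products):
  H-F: 2 × 586 = 1172
  Σ(formed) = 1172 kJ
ΔH = Σ(broken) − Σ(formed) = 572 − 1172 = −600 kJ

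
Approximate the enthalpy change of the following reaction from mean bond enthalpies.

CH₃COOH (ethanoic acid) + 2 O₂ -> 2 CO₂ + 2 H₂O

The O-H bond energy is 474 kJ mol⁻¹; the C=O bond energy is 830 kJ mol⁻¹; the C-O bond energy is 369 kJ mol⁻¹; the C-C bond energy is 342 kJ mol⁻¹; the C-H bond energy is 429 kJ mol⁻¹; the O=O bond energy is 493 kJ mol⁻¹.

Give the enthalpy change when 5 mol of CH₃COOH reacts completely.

ΔH = −4640 kJ

Bonds broken (reactants):
  C-C: 1 × 342 = 342
  C-H: 3 × 429 = 1287
  C-O: 1 × 369 = 369
  C=O: 1 × 830 = 830
  O-H: 1 × 474 = 474
  O=O: 2 × 493 = 986
  Σ(broken) = 4288 kJ
Bonds formed (products):
  C=O: 4 × 830 = 3320
  O-H: 4 × 474 = 1896
  Σ(formed) = 5216 kJ
ΔH = Σ(broken) − Σ(formed) = 4288 − 5216 = −928 kJ
For 5× the reaction as written: 5 × (−928) = −4640 kJ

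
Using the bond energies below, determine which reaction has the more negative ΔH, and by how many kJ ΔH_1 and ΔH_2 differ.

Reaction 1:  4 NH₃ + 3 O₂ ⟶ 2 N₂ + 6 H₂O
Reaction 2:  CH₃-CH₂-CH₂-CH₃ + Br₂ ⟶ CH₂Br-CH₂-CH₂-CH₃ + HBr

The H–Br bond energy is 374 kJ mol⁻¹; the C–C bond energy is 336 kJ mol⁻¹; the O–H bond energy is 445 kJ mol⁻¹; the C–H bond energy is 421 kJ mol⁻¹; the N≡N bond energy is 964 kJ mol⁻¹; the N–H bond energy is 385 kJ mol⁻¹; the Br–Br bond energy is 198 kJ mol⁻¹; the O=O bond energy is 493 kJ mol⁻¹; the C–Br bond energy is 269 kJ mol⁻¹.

Reaction 1:
  Bonds broken (reactants):
    N–H: 12 × 385 = 4620
    O=O: 3 × 493 = 1479
    Σ(broken) = 6099 kJ
  Bonds formed (products):
    N≡N: 2 × 964 = 1928
    O–H: 12 × 445 = 5340
    Σ(formed) = 7268 kJ
  ΔH_1 = 6099 − 7268 = −1169 kJ
Reaction 2:
  Bonds broken (reactants):
    Br–Br: 1 × 198 = 198
    C–C: 3 × 336 = 1008
    C–H: 10 × 421 = 4210
    Σ(broken) = 5416 kJ
  Bonds formed (products):
    C–Br: 1 × 269 = 269
    C–C: 3 × 336 = 1008
    C–H: 9 × 421 = 3789
    H–Br: 1 × 374 = 374
    Σ(formed) = 5440 kJ
  ΔH_2 = 5416 − 5440 = −24 kJ
ΔH_1 − ΔH_2 = −1145 kJ, so reaction 1 has the more negative ΔH; |ΔH_1 − ΔH_2| = 1145 kJ.

Reaction 1, by 1145 kJ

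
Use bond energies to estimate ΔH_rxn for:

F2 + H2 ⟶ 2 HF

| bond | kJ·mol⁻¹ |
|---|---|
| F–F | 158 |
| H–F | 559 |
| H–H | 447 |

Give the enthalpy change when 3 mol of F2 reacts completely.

ΔH = −1539 kJ

Bonds broken (reactants):
  F–F: 1 × 158 = 158
  H–H: 1 × 447 = 447
  Σ(broken) = 605 kJ
Bonds formed (products):
  H–F: 2 × 559 = 1118
  Σ(formed) = 1118 kJ
ΔH = Σ(broken) − Σ(formed) = 605 − 1118 = −513 kJ
For 3× the reaction as written: 3 × (−513) = −1539 kJ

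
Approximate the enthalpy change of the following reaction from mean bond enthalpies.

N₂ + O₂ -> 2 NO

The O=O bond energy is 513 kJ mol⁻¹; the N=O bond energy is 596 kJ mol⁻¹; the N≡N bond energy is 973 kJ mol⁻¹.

Bonds broken (reactants):
  N≡N: 1 × 973 = 973
  O=O: 1 × 513 = 513
  Σ(broken) = 1486 kJ
Bonds formed (products):
  N=O: 2 × 596 = 1192
  Σ(formed) = 1192 kJ
ΔH = Σ(broken) − Σ(formed) = 1486 − 1192 = +294 kJ

ΔH ≈ +294 kJ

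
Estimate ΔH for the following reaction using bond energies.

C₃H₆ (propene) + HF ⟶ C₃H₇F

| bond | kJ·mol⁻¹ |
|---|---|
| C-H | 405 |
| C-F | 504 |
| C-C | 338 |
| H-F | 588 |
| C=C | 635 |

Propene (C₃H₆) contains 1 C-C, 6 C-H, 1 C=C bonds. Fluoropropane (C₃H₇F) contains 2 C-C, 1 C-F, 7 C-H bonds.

ΔH ≈ −24 kJ

Bonds broken (reactants):
  C-C: 1 × 338 = 338
  C-H: 6 × 405 = 2430
  C=C: 1 × 635 = 635
  H-F: 1 × 588 = 588
  Σ(broken) = 3991 kJ
Bonds formed (products):
  C-C: 2 × 338 = 676
  C-F: 1 × 504 = 504
  C-H: 7 × 405 = 2835
  Σ(formed) = 4015 kJ
ΔH = Σ(broken) − Σ(formed) = 3991 − 4015 = −24 kJ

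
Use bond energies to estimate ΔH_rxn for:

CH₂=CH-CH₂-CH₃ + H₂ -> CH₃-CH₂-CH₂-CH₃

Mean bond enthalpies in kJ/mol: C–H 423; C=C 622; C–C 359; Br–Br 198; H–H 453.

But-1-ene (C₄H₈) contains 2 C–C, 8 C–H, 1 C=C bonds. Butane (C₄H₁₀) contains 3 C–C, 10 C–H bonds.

Bonds broken (reactants):
  C–C: 2 × 359 = 718
  C–H: 8 × 423 = 3384
  C=C: 1 × 622 = 622
  H–H: 1 × 453 = 453
  Σ(broken) = 5177 kJ
Bonds formed (products):
  C–C: 3 × 359 = 1077
  C–H: 10 × 423 = 4230
  Σ(formed) = 5307 kJ
ΔH = Σ(broken) − Σ(formed) = 5177 − 5307 = −130 kJ

ΔH ≈ −130 kJ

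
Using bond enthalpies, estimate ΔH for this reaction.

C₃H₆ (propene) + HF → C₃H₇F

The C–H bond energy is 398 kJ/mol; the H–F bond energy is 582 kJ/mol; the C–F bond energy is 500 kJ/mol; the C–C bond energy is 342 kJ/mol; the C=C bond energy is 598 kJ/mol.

Bonds broken (reactants):
  C–C: 1 × 342 = 342
  C–H: 6 × 398 = 2388
  C=C: 1 × 598 = 598
  H–F: 1 × 582 = 582
  Σ(broken) = 3910 kJ
Bonds formed (products):
  C–C: 2 × 342 = 684
  C–F: 1 × 500 = 500
  C–H: 7 × 398 = 2786
  Σ(formed) = 3970 kJ
ΔH = Σ(broken) − Σ(formed) = 3910 − 3970 = −60 kJ

ΔH ≈ −60 kJ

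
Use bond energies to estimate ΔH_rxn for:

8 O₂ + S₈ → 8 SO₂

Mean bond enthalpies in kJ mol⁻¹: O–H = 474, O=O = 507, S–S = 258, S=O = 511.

Bonds broken (reactants):
  O=O: 8 × 507 = 4056
  S–S: 8 × 258 = 2064
  Σ(broken) = 6120 kJ
Bonds formed (products):
  S=O: 16 × 511 = 8176
  Σ(formed) = 8176 kJ
ΔH = Σ(broken) − Σ(formed) = 6120 − 8176 = −2056 kJ

ΔH ≈ −2056 kJ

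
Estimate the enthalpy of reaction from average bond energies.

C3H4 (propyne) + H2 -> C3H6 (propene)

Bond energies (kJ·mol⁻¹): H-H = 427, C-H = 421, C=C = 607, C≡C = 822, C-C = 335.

Bonds broken (reactants):
  C≡C: 1 × 822 = 822
  C-C: 1 × 335 = 335
  C-H: 4 × 421 = 1684
  H-H: 1 × 427 = 427
  Σ(broken) = 3268 kJ
Bonds formed (products):
  C-C: 1 × 335 = 335
  C-H: 6 × 421 = 2526
  C=C: 1 × 607 = 607
  Σ(formed) = 3468 kJ
ΔH = Σ(broken) − Σ(formed) = 3268 − 3468 = −200 kJ

ΔH ≈ −200 kJ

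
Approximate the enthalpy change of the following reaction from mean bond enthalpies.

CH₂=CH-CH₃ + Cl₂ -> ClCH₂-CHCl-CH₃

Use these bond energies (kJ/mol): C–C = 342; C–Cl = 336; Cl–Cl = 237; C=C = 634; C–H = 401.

Bonds broken (reactants):
  C–C: 1 × 342 = 342
  C–H: 6 × 401 = 2406
  C=C: 1 × 634 = 634
  Cl–Cl: 1 × 237 = 237
  Σ(broken) = 3619 kJ
Bonds formed (products):
  C–C: 2 × 342 = 684
  C–Cl: 2 × 336 = 672
  C–H: 6 × 401 = 2406
  Σ(formed) = 3762 kJ
ΔH = Σ(broken) − Σ(formed) = 3619 − 3762 = −143 kJ

ΔH ≈ −143 kJ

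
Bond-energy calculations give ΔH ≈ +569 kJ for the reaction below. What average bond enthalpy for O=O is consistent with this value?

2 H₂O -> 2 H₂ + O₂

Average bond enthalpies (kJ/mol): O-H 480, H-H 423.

D(O=O) ≈ 505 kJ/mol

Let D be the O=O bond energy.
Σ(broken) = 4×480 = 1920
Σ(formed) = 2×423 + 1×D = 846 + D
ΔH = Σ(broken) − Σ(formed) = (1920) − (846 + D) = +1074 − D
Setting this equal to +569 kJ gives D = 505 kJ/mol.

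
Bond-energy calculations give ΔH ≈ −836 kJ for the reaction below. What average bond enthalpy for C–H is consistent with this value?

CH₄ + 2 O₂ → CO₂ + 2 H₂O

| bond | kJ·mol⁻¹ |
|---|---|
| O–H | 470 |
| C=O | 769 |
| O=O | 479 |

Let D be the C–H bond energy.
Σ(broken) = 4×D + 2×479 = 958 + 4D
Σ(formed) = 2×769 + 4×470 = 3418
ΔH = Σ(broken) − Σ(formed) = (958 + 4D) − (3418) = −2460 + 4D
Setting this equal to −836 kJ gives 4D = 1624, so D = 406 kJ/mol.

D(C–H) ≈ 406 kJ/mol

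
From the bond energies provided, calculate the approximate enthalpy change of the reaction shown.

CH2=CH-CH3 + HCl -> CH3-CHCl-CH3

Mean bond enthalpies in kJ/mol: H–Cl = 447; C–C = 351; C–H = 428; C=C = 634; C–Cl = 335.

Bonds broken (reactants):
  C–C: 1 × 351 = 351
  C–H: 6 × 428 = 2568
  C=C: 1 × 634 = 634
  H–Cl: 1 × 447 = 447
  Σ(broken) = 4000 kJ
Bonds formed (products):
  C–C: 2 × 351 = 702
  C–Cl: 1 × 335 = 335
  C–H: 7 × 428 = 2996
  Σ(formed) = 4033 kJ
ΔH = Σ(broken) − Σ(formed) = 4000 − 4033 = −33 kJ

ΔH ≈ −33 kJ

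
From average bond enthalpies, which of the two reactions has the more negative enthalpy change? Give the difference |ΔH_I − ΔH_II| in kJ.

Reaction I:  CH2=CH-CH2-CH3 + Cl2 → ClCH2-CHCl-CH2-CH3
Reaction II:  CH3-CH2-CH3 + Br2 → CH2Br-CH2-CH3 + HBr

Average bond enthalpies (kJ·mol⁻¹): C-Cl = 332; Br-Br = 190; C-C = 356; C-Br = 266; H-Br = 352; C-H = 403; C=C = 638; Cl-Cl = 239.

Reaction I:
  Bonds broken (reactants):
    C-C: 2 × 356 = 712
    C-H: 8 × 403 = 3224
    C=C: 1 × 638 = 638
    Cl-Cl: 1 × 239 = 239
    Σ(broken) = 4813 kJ
  Bonds formed (products):
    C-C: 3 × 356 = 1068
    C-Cl: 2 × 332 = 664
    C-H: 8 × 403 = 3224
    Σ(formed) = 4956 kJ
  ΔH_I = 4813 − 4956 = −143 kJ
Reaction II:
  Bonds broken (reactants):
    Br-Br: 1 × 190 = 190
    C-C: 2 × 356 = 712
    C-H: 8 × 403 = 3224
    Σ(broken) = 4126 kJ
  Bonds formed (products):
    C-Br: 1 × 266 = 266
    C-C: 2 × 356 = 712
    C-H: 7 × 403 = 2821
    H-Br: 1 × 352 = 352
    Σ(formed) = 4151 kJ
  ΔH_II = 4126 − 4151 = −25 kJ
ΔH_I − ΔH_II = −118 kJ, so reaction I has the more negative ΔH; |ΔH_I − ΔH_II| = 118 kJ.

Reaction I, by 118 kJ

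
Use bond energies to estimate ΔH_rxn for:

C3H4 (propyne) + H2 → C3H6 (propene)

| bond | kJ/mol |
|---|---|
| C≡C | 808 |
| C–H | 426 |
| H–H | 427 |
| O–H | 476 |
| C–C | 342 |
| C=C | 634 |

Bonds broken (reactants):
  C≡C: 1 × 808 = 808
  C–C: 1 × 342 = 342
  C–H: 4 × 426 = 1704
  H–H: 1 × 427 = 427
  Σ(broken) = 3281 kJ
Bonds formed (products):
  C–C: 1 × 342 = 342
  C–H: 6 × 426 = 2556
  C=C: 1 × 634 = 634
  Σ(formed) = 3532 kJ
ΔH = Σ(broken) − Σ(formed) = 3281 − 3532 = −251 kJ

ΔH ≈ −251 kJ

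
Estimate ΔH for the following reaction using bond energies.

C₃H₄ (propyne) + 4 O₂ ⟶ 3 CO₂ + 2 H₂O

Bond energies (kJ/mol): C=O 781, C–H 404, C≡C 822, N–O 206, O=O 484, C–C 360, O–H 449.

ΔH ≈ −1748 kJ

Bonds broken (reactants):
  C≡C: 1 × 822 = 822
  C–C: 1 × 360 = 360
  C–H: 4 × 404 = 1616
  O=O: 4 × 484 = 1936
  Σ(broken) = 4734 kJ
Bonds formed (products):
  C=O: 6 × 781 = 4686
  O–H: 4 × 449 = 1796
  Σ(formed) = 6482 kJ
ΔH = Σ(broken) − Σ(formed) = 4734 − 6482 = −1748 kJ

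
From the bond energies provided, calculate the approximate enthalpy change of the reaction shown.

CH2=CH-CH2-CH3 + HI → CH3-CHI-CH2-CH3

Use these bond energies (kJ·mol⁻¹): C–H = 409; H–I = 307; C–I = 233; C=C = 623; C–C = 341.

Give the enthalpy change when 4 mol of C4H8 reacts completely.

ΔH = −212 kJ

Bonds broken (reactants):
  C–C: 2 × 341 = 682
  C–H: 8 × 409 = 3272
  C=C: 1 × 623 = 623
  H–I: 1 × 307 = 307
  Σ(broken) = 4884 kJ
Bonds formed (products):
  C–C: 3 × 341 = 1023
  C–H: 9 × 409 = 3681
  C–I: 1 × 233 = 233
  Σ(formed) = 4937 kJ
ΔH = Σ(broken) − Σ(formed) = 4884 − 4937 = −53 kJ
For 4× the reaction as written: 4 × (−53) = −212 kJ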